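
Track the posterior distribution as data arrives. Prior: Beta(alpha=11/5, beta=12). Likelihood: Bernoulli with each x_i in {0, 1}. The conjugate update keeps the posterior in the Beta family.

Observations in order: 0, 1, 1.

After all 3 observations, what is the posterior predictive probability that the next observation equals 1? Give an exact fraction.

obs 1: x=0 → posterior Beta(11/5, 13)
obs 2: x=1 → posterior Beta(16/5, 13)
obs 3: x=1 → posterior Beta(21/5, 13)

21/86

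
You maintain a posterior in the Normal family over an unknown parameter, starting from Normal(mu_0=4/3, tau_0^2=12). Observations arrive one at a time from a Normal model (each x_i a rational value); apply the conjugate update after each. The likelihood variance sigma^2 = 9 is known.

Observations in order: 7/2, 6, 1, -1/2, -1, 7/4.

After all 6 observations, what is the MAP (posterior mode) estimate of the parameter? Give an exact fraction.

47/27

obs 1: x=7/2 → posterior Normal(18/7, 36/7)
obs 2: x=6 → posterior Normal(42/11, 36/11)
obs 3: x=1 → posterior Normal(46/15, 12/5)
obs 4: x=-1/2 → posterior Normal(44/19, 36/19)
obs 5: x=-1 → posterior Normal(40/23, 36/23)
obs 6: x=7/4 → posterior Normal(47/27, 4/3)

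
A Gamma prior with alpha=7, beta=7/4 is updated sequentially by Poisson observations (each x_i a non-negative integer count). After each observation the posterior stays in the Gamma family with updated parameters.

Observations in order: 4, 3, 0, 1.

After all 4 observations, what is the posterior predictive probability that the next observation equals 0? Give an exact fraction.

266635235464391245607/2954312706550833698643

obs 1: x=4 → posterior Gamma(11, 11/4)
obs 2: x=3 → posterior Gamma(14, 15/4)
obs 3: x=0 → posterior Gamma(14, 19/4)
obs 4: x=1 → posterior Gamma(15, 23/4)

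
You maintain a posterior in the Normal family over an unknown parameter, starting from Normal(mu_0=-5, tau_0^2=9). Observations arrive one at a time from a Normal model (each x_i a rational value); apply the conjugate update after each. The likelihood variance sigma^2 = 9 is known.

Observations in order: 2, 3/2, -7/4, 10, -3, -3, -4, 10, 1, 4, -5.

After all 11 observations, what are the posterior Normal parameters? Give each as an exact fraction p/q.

mu_0=9/16, tau_0^2=3/4

obs 1: x=2 → posterior Normal(-3/2, 9/2)
obs 2: x=3/2 → posterior Normal(-1/2, 3)
obs 3: x=-7/4 → posterior Normal(-13/16, 9/4)
obs 4: x=10 → posterior Normal(27/20, 9/5)
obs 5: x=-3 → posterior Normal(5/8, 3/2)
obs 6: x=-3 → posterior Normal(3/28, 9/7)
obs 7: x=-4 → posterior Normal(-13/32, 9/8)
obs 8: x=10 → posterior Normal(3/4, 1)
obs 9: x=1 → posterior Normal(31/40, 9/10)
obs 10: x=4 → posterior Normal(47/44, 9/11)
obs 11: x=-5 → posterior Normal(9/16, 3/4)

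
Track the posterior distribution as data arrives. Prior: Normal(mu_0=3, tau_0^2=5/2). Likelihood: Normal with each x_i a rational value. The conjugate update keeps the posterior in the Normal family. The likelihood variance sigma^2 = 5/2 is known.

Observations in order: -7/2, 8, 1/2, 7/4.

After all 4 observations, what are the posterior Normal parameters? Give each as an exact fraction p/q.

obs 1: x=-7/2 → posterior Normal(-1/4, 5/4)
obs 2: x=8 → posterior Normal(5/2, 5/6)
obs 3: x=1/2 → posterior Normal(2, 5/8)
obs 4: x=7/4 → posterior Normal(39/20, 1/2)

mu_0=39/20, tau_0^2=1/2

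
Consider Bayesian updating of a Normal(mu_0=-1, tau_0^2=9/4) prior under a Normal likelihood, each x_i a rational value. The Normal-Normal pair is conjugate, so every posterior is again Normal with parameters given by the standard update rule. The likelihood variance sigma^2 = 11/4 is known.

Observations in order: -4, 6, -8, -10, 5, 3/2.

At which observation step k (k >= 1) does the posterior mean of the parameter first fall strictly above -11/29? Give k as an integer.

obs 1: x=-4 → posterior Normal(-47/20, 99/80)
obs 2: x=6 → posterior Normal(7/29, 99/116)
obs 3: x=-8 → posterior Normal(-65/38, 99/152)
obs 4: x=-10 → posterior Normal(-155/47, 99/188)
obs 5: x=5 → posterior Normal(-55/28, 99/224)
obs 6: x=3/2 → posterior Normal(-193/130, 99/260)

k = 2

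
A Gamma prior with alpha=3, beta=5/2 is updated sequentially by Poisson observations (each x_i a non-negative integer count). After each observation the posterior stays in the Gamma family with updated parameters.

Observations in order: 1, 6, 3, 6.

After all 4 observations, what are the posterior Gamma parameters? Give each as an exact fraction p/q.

alpha=19, beta=13/2

obs 1: x=1 → posterior Gamma(4, 7/2)
obs 2: x=6 → posterior Gamma(10, 9/2)
obs 3: x=3 → posterior Gamma(13, 11/2)
obs 4: x=6 → posterior Gamma(19, 13/2)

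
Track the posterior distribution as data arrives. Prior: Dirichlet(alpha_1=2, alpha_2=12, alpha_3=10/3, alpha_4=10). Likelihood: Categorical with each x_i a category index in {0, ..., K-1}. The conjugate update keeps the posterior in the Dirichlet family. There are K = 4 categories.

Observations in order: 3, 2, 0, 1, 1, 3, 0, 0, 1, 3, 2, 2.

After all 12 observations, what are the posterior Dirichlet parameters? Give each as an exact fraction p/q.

obs 1: x=3 → posterior Dirichlet(2, 12, 10/3, 11)
obs 2: x=2 → posterior Dirichlet(2, 12, 13/3, 11)
obs 3: x=0 → posterior Dirichlet(3, 12, 13/3, 11)
obs 4: x=1 → posterior Dirichlet(3, 13, 13/3, 11)
obs 5: x=1 → posterior Dirichlet(3, 14, 13/3, 11)
obs 6: x=3 → posterior Dirichlet(3, 14, 13/3, 12)
obs 7: x=0 → posterior Dirichlet(4, 14, 13/3, 12)
obs 8: x=0 → posterior Dirichlet(5, 14, 13/3, 12)
obs 9: x=1 → posterior Dirichlet(5, 15, 13/3, 12)
obs 10: x=3 → posterior Dirichlet(5, 15, 13/3, 13)
obs 11: x=2 → posterior Dirichlet(5, 15, 16/3, 13)
obs 12: x=2 → posterior Dirichlet(5, 15, 19/3, 13)

alpha_1=5, alpha_2=15, alpha_3=19/3, alpha_4=13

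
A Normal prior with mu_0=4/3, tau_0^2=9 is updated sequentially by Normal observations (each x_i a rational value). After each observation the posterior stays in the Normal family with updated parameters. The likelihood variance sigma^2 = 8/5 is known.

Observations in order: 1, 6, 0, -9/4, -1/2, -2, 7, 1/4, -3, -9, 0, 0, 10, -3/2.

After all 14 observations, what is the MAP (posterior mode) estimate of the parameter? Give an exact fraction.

obs 1: x=1 → posterior Normal(167/159, 72/53)
obs 2: x=6 → posterior Normal(977/294, 36/49)
obs 3: x=0 → posterior Normal(977/429, 72/143)
obs 4: x=-9/4 → posterior Normal(2693/2256, 18/47)
obs 5: x=-1/2 → posterior Normal(2423/2796, 72/233)
obs 6: x=-2 → posterior Normal(1343/3336, 36/139)
obs 7: x=7 → posterior Normal(5123/3876, 72/323)
obs 8: x=1/4 → posterior Normal(2629/2208, 9/46)
obs 9: x=-3 → posterior Normal(1819/2478, 72/413)
obs 10: x=-9 → posterior Normal(-611/2748, 36/229)
obs 11: x=0 → posterior Normal(-611/3018, 72/503)
obs 12: x=0 → posterior Normal(-611/3288, 18/137)
obs 13: x=10 → posterior Normal(2089/3558, 72/593)
obs 14: x=-3/2 → posterior Normal(421/957, 36/319)

421/957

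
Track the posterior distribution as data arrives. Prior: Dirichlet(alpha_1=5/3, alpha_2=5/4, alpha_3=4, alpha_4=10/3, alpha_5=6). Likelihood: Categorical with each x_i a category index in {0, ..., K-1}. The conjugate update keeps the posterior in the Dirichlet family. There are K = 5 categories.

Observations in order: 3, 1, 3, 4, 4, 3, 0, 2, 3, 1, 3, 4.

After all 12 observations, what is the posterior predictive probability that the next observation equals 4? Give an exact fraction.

36/113

obs 1: x=3 → posterior Dirichlet(5/3, 5/4, 4, 13/3, 6)
obs 2: x=1 → posterior Dirichlet(5/3, 9/4, 4, 13/3, 6)
obs 3: x=3 → posterior Dirichlet(5/3, 9/4, 4, 16/3, 6)
obs 4: x=4 → posterior Dirichlet(5/3, 9/4, 4, 16/3, 7)
obs 5: x=4 → posterior Dirichlet(5/3, 9/4, 4, 16/3, 8)
obs 6: x=3 → posterior Dirichlet(5/3, 9/4, 4, 19/3, 8)
obs 7: x=0 → posterior Dirichlet(8/3, 9/4, 4, 19/3, 8)
obs 8: x=2 → posterior Dirichlet(8/3, 9/4, 5, 19/3, 8)
obs 9: x=3 → posterior Dirichlet(8/3, 9/4, 5, 22/3, 8)
obs 10: x=1 → posterior Dirichlet(8/3, 13/4, 5, 22/3, 8)
obs 11: x=3 → posterior Dirichlet(8/3, 13/4, 5, 25/3, 8)
obs 12: x=4 → posterior Dirichlet(8/3, 13/4, 5, 25/3, 9)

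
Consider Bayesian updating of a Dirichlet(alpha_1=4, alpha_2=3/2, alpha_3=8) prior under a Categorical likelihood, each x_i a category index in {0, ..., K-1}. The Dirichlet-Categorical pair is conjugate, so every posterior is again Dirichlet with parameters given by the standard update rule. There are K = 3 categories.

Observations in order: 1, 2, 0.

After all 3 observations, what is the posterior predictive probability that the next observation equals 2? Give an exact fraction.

obs 1: x=1 → posterior Dirichlet(4, 5/2, 8)
obs 2: x=2 → posterior Dirichlet(4, 5/2, 9)
obs 3: x=0 → posterior Dirichlet(5, 5/2, 9)

6/11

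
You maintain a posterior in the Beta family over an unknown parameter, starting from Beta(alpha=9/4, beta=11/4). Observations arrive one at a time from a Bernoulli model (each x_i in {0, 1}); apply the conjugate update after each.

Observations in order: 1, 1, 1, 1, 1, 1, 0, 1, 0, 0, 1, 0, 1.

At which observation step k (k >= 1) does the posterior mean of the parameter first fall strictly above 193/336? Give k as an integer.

k = 2

obs 1: x=1 → posterior Beta(13/4, 11/4)
obs 2: x=1 → posterior Beta(17/4, 11/4)
obs 3: x=1 → posterior Beta(21/4, 11/4)
obs 4: x=1 → posterior Beta(25/4, 11/4)
obs 5: x=1 → posterior Beta(29/4, 11/4)
obs 6: x=1 → posterior Beta(33/4, 11/4)
obs 7: x=0 → posterior Beta(33/4, 15/4)
obs 8: x=1 → posterior Beta(37/4, 15/4)
obs 9: x=0 → posterior Beta(37/4, 19/4)
obs 10: x=0 → posterior Beta(37/4, 23/4)
obs 11: x=1 → posterior Beta(41/4, 23/4)
obs 12: x=0 → posterior Beta(41/4, 27/4)
obs 13: x=1 → posterior Beta(45/4, 27/4)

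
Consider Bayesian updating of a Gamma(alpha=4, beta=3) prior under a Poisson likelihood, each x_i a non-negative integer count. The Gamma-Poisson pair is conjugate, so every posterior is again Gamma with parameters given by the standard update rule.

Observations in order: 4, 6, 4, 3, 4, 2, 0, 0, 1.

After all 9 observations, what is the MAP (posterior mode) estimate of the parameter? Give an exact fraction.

9/4

obs 1: x=4 → posterior Gamma(8, 4)
obs 2: x=6 → posterior Gamma(14, 5)
obs 3: x=4 → posterior Gamma(18, 6)
obs 4: x=3 → posterior Gamma(21, 7)
obs 5: x=4 → posterior Gamma(25, 8)
obs 6: x=2 → posterior Gamma(27, 9)
obs 7: x=0 → posterior Gamma(27, 10)
obs 8: x=0 → posterior Gamma(27, 11)
obs 9: x=1 → posterior Gamma(28, 12)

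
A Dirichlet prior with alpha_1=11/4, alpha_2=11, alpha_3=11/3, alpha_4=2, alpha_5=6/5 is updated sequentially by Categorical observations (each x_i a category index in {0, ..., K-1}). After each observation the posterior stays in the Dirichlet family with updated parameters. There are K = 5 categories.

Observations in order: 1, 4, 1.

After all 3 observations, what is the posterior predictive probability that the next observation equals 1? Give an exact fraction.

60/109

obs 1: x=1 → posterior Dirichlet(11/4, 12, 11/3, 2, 6/5)
obs 2: x=4 → posterior Dirichlet(11/4, 12, 11/3, 2, 11/5)
obs 3: x=1 → posterior Dirichlet(11/4, 13, 11/3, 2, 11/5)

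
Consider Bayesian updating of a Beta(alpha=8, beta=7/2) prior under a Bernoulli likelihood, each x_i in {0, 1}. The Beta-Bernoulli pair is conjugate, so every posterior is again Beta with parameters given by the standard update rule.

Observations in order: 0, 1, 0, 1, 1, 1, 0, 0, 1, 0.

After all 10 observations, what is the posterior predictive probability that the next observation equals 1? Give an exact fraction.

26/43

obs 1: x=0 → posterior Beta(8, 9/2)
obs 2: x=1 → posterior Beta(9, 9/2)
obs 3: x=0 → posterior Beta(9, 11/2)
obs 4: x=1 → posterior Beta(10, 11/2)
obs 5: x=1 → posterior Beta(11, 11/2)
obs 6: x=1 → posterior Beta(12, 11/2)
obs 7: x=0 → posterior Beta(12, 13/2)
obs 8: x=0 → posterior Beta(12, 15/2)
obs 9: x=1 → posterior Beta(13, 15/2)
obs 10: x=0 → posterior Beta(13, 17/2)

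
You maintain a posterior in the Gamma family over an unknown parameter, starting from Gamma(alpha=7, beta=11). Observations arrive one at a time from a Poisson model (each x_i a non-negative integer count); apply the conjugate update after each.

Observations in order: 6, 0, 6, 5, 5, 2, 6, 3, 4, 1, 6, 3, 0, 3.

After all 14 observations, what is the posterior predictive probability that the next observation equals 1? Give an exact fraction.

2744450170751811090604768568183521428916794848706928178216912783682346343994140625/11707230855310209490127596256089816856452976670588518578884863790467827520373784576

obs 1: x=6 → posterior Gamma(13, 12)
obs 2: x=0 → posterior Gamma(13, 13)
obs 3: x=6 → posterior Gamma(19, 14)
obs 4: x=5 → posterior Gamma(24, 15)
obs 5: x=5 → posterior Gamma(29, 16)
obs 6: x=2 → posterior Gamma(31, 17)
obs 7: x=6 → posterior Gamma(37, 18)
obs 8: x=3 → posterior Gamma(40, 19)
obs 9: x=4 → posterior Gamma(44, 20)
obs 10: x=1 → posterior Gamma(45, 21)
obs 11: x=6 → posterior Gamma(51, 22)
obs 12: x=3 → posterior Gamma(54, 23)
obs 13: x=0 → posterior Gamma(54, 24)
obs 14: x=3 → posterior Gamma(57, 25)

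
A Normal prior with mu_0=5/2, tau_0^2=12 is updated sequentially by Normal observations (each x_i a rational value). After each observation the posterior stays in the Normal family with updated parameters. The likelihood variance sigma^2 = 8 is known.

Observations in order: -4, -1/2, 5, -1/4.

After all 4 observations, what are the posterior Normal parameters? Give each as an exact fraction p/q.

mu_0=23/56, tau_0^2=12/7

obs 1: x=-4 → posterior Normal(-7/5, 24/5)
obs 2: x=-1/2 → posterior Normal(-17/16, 3)
obs 3: x=5 → posterior Normal(13/22, 24/11)
obs 4: x=-1/4 → posterior Normal(23/56, 12/7)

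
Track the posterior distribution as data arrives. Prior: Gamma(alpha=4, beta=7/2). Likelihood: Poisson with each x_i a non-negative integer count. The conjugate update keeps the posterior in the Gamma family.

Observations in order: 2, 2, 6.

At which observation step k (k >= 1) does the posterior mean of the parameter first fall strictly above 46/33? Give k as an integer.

k = 2

obs 1: x=2 → posterior Gamma(6, 9/2)
obs 2: x=2 → posterior Gamma(8, 11/2)
obs 3: x=6 → posterior Gamma(14, 13/2)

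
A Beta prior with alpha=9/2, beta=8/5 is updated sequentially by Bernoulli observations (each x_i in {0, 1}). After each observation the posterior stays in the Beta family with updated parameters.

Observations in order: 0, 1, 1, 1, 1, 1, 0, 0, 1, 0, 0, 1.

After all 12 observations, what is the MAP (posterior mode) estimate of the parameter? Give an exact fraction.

obs 1: x=0 → posterior Beta(9/2, 13/5)
obs 2: x=1 → posterior Beta(11/2, 13/5)
obs 3: x=1 → posterior Beta(13/2, 13/5)
obs 4: x=1 → posterior Beta(15/2, 13/5)
obs 5: x=1 → posterior Beta(17/2, 13/5)
obs 6: x=1 → posterior Beta(19/2, 13/5)
obs 7: x=0 → posterior Beta(19/2, 18/5)
obs 8: x=0 → posterior Beta(19/2, 23/5)
obs 9: x=1 → posterior Beta(21/2, 23/5)
obs 10: x=0 → posterior Beta(21/2, 28/5)
obs 11: x=0 → posterior Beta(21/2, 33/5)
obs 12: x=1 → posterior Beta(23/2, 33/5)

15/23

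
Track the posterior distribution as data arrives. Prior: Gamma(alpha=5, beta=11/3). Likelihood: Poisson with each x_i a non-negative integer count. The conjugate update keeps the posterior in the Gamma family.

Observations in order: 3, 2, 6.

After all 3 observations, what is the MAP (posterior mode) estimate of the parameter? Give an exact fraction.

obs 1: x=3 → posterior Gamma(8, 14/3)
obs 2: x=2 → posterior Gamma(10, 17/3)
obs 3: x=6 → posterior Gamma(16, 20/3)

9/4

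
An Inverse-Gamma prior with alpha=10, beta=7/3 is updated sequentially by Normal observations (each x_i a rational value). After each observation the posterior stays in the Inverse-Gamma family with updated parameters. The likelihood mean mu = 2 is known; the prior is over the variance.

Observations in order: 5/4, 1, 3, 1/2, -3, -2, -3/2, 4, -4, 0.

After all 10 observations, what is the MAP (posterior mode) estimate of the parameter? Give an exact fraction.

obs 1: x=5/4 → posterior Inverse-Gamma(21/2, 251/96)
obs 2: x=1 → posterior Inverse-Gamma(11, 299/96)
obs 3: x=3 → posterior Inverse-Gamma(23/2, 347/96)
obs 4: x=1/2 → posterior Inverse-Gamma(12, 455/96)
obs 5: x=-3 → posterior Inverse-Gamma(25/2, 1655/96)
obs 6: x=-2 → posterior Inverse-Gamma(13, 2423/96)
obs 7: x=-3/2 → posterior Inverse-Gamma(27/2, 3011/96)
obs 8: x=4 → posterior Inverse-Gamma(14, 3203/96)
obs 9: x=-4 → posterior Inverse-Gamma(29/2, 4931/96)
obs 10: x=0 → posterior Inverse-Gamma(15, 5123/96)

5123/1536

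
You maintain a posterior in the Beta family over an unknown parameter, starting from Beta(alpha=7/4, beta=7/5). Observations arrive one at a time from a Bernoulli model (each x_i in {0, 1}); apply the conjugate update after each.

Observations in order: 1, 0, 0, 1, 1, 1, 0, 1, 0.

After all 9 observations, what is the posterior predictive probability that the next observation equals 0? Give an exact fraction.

obs 1: x=1 → posterior Beta(11/4, 7/5)
obs 2: x=0 → posterior Beta(11/4, 12/5)
obs 3: x=0 → posterior Beta(11/4, 17/5)
obs 4: x=1 → posterior Beta(15/4, 17/5)
obs 5: x=1 → posterior Beta(19/4, 17/5)
obs 6: x=1 → posterior Beta(23/4, 17/5)
obs 7: x=0 → posterior Beta(23/4, 22/5)
obs 8: x=1 → posterior Beta(27/4, 22/5)
obs 9: x=0 → posterior Beta(27/4, 27/5)

4/9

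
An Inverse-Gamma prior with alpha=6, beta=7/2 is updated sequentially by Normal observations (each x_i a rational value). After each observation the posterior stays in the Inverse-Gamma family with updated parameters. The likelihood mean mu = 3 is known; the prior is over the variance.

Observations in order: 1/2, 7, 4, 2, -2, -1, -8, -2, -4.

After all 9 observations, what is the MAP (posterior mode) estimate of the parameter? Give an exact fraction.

obs 1: x=1/2 → posterior Inverse-Gamma(13/2, 53/8)
obs 2: x=7 → posterior Inverse-Gamma(7, 117/8)
obs 3: x=4 → posterior Inverse-Gamma(15/2, 121/8)
obs 4: x=2 → posterior Inverse-Gamma(8, 125/8)
obs 5: x=-2 → posterior Inverse-Gamma(17/2, 225/8)
obs 6: x=-1 → posterior Inverse-Gamma(9, 289/8)
obs 7: x=-8 → posterior Inverse-Gamma(19/2, 773/8)
obs 8: x=-2 → posterior Inverse-Gamma(10, 873/8)
obs 9: x=-4 → posterior Inverse-Gamma(21/2, 1069/8)

1069/92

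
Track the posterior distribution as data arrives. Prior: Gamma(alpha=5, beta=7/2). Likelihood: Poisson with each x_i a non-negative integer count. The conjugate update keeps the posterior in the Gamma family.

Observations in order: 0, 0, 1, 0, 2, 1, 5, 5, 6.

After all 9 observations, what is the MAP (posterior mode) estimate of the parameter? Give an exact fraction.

obs 1: x=0 → posterior Gamma(5, 9/2)
obs 2: x=0 → posterior Gamma(5, 11/2)
obs 3: x=1 → posterior Gamma(6, 13/2)
obs 4: x=0 → posterior Gamma(6, 15/2)
obs 5: x=2 → posterior Gamma(8, 17/2)
obs 6: x=1 → posterior Gamma(9, 19/2)
obs 7: x=5 → posterior Gamma(14, 21/2)
obs 8: x=5 → posterior Gamma(19, 23/2)
obs 9: x=6 → posterior Gamma(25, 25/2)

48/25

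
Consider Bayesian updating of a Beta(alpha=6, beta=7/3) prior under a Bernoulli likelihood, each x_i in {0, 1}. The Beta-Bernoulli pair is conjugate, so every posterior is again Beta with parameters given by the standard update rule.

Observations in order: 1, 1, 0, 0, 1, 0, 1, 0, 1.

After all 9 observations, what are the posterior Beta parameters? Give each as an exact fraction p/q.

obs 1: x=1 → posterior Beta(7, 7/3)
obs 2: x=1 → posterior Beta(8, 7/3)
obs 3: x=0 → posterior Beta(8, 10/3)
obs 4: x=0 → posterior Beta(8, 13/3)
obs 5: x=1 → posterior Beta(9, 13/3)
obs 6: x=0 → posterior Beta(9, 16/3)
obs 7: x=1 → posterior Beta(10, 16/3)
obs 8: x=0 → posterior Beta(10, 19/3)
obs 9: x=1 → posterior Beta(11, 19/3)

alpha=11, beta=19/3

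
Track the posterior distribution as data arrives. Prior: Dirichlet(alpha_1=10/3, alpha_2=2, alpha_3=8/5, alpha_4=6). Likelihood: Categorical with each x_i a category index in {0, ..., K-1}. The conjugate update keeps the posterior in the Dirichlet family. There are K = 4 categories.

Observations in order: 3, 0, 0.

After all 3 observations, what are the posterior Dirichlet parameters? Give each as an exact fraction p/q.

obs 1: x=3 → posterior Dirichlet(10/3, 2, 8/5, 7)
obs 2: x=0 → posterior Dirichlet(13/3, 2, 8/5, 7)
obs 3: x=0 → posterior Dirichlet(16/3, 2, 8/5, 7)

alpha_1=16/3, alpha_2=2, alpha_3=8/5, alpha_4=7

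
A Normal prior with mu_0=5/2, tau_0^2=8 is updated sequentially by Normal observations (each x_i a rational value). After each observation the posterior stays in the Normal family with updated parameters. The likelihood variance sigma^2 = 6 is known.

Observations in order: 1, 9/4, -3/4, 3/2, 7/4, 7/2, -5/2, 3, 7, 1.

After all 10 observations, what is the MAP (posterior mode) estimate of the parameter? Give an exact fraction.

obs 1: x=1 → posterior Normal(23/14, 24/7)
obs 2: x=9/4 → posterior Normal(41/22, 24/11)
obs 3: x=-3/4 → posterior Normal(7/6, 8/5)
obs 4: x=3/2 → posterior Normal(47/38, 24/19)
obs 5: x=7/4 → posterior Normal(61/46, 24/23)
obs 6: x=7/2 → posterior Normal(89/54, 8/9)
obs 7: x=-5/2 → posterior Normal(69/62, 24/31)
obs 8: x=3 → posterior Normal(93/70, 24/35)
obs 9: x=7 → posterior Normal(149/78, 8/13)
obs 10: x=1 → posterior Normal(157/86, 24/43)

157/86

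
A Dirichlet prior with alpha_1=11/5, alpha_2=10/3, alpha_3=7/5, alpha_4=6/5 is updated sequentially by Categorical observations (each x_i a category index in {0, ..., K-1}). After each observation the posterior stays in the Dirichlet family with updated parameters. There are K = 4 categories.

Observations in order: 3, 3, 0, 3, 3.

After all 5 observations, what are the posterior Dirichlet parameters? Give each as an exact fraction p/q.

obs 1: x=3 → posterior Dirichlet(11/5, 10/3, 7/5, 11/5)
obs 2: x=3 → posterior Dirichlet(11/5, 10/3, 7/5, 16/5)
obs 3: x=0 → posterior Dirichlet(16/5, 10/3, 7/5, 16/5)
obs 4: x=3 → posterior Dirichlet(16/5, 10/3, 7/5, 21/5)
obs 5: x=3 → posterior Dirichlet(16/5, 10/3, 7/5, 26/5)

alpha_1=16/5, alpha_2=10/3, alpha_3=7/5, alpha_4=26/5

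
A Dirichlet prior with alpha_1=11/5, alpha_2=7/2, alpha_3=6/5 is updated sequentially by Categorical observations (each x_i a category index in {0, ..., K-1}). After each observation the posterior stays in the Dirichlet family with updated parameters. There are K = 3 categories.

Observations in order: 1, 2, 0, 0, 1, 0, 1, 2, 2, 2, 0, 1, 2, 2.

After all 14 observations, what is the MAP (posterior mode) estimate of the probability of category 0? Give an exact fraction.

obs 1: x=1 → posterior Dirichlet(11/5, 9/2, 6/5)
obs 2: x=2 → posterior Dirichlet(11/5, 9/2, 11/5)
obs 3: x=0 → posterior Dirichlet(16/5, 9/2, 11/5)
obs 4: x=0 → posterior Dirichlet(21/5, 9/2, 11/5)
obs 5: x=1 → posterior Dirichlet(21/5, 11/2, 11/5)
obs 6: x=0 → posterior Dirichlet(26/5, 11/2, 11/5)
obs 7: x=1 → posterior Dirichlet(26/5, 13/2, 11/5)
obs 8: x=2 → posterior Dirichlet(26/5, 13/2, 16/5)
obs 9: x=2 → posterior Dirichlet(26/5, 13/2, 21/5)
obs 10: x=2 → posterior Dirichlet(26/5, 13/2, 26/5)
obs 11: x=0 → posterior Dirichlet(31/5, 13/2, 26/5)
obs 12: x=1 → posterior Dirichlet(31/5, 15/2, 26/5)
obs 13: x=2 → posterior Dirichlet(31/5, 15/2, 31/5)
obs 14: x=2 → posterior Dirichlet(31/5, 15/2, 36/5)

52/179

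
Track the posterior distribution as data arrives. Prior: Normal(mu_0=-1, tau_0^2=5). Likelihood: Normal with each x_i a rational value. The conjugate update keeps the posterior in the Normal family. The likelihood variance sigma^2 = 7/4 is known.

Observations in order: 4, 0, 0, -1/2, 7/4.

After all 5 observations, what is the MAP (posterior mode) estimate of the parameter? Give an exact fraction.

98/107

obs 1: x=4 → posterior Normal(73/27, 35/27)
obs 2: x=0 → posterior Normal(73/47, 35/47)
obs 3: x=0 → posterior Normal(73/67, 35/67)
obs 4: x=-1/2 → posterior Normal(21/29, 35/87)
obs 5: x=7/4 → posterior Normal(98/107, 35/107)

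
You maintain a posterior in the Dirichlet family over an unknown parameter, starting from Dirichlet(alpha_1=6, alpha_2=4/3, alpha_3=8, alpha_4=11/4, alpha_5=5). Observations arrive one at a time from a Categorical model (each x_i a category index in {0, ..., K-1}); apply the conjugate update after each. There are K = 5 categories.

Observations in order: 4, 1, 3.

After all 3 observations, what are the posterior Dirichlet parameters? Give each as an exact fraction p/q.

obs 1: x=4 → posterior Dirichlet(6, 4/3, 8, 11/4, 6)
obs 2: x=1 → posterior Dirichlet(6, 7/3, 8, 11/4, 6)
obs 3: x=3 → posterior Dirichlet(6, 7/3, 8, 15/4, 6)

alpha_1=6, alpha_2=7/3, alpha_3=8, alpha_4=15/4, alpha_5=6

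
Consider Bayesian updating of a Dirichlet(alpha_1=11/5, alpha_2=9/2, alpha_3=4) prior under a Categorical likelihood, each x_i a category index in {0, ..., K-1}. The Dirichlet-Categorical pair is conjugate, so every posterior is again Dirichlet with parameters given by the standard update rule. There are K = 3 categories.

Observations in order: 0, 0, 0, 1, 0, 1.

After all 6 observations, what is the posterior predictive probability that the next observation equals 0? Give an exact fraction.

62/167

obs 1: x=0 → posterior Dirichlet(16/5, 9/2, 4)
obs 2: x=0 → posterior Dirichlet(21/5, 9/2, 4)
obs 3: x=0 → posterior Dirichlet(26/5, 9/2, 4)
obs 4: x=1 → posterior Dirichlet(26/5, 11/2, 4)
obs 5: x=0 → posterior Dirichlet(31/5, 11/2, 4)
obs 6: x=1 → posterior Dirichlet(31/5, 13/2, 4)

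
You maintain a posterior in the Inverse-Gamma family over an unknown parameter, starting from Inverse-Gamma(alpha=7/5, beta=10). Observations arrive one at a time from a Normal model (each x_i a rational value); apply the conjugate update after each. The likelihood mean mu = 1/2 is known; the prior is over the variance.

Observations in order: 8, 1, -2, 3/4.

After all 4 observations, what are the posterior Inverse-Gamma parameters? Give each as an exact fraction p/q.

obs 1: x=8 → posterior Inverse-Gamma(19/10, 305/8)
obs 2: x=1 → posterior Inverse-Gamma(12/5, 153/4)
obs 3: x=-2 → posterior Inverse-Gamma(29/10, 331/8)
obs 4: x=3/4 → posterior Inverse-Gamma(17/5, 1325/32)

alpha=17/5, beta=1325/32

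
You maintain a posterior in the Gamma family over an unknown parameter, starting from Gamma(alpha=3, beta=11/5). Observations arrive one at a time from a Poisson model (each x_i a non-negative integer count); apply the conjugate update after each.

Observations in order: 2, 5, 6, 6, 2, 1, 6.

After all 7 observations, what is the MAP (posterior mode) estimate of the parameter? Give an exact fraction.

obs 1: x=2 → posterior Gamma(5, 16/5)
obs 2: x=5 → posterior Gamma(10, 21/5)
obs 3: x=6 → posterior Gamma(16, 26/5)
obs 4: x=6 → posterior Gamma(22, 31/5)
obs 5: x=2 → posterior Gamma(24, 36/5)
obs 6: x=1 → posterior Gamma(25, 41/5)
obs 7: x=6 → posterior Gamma(31, 46/5)

75/23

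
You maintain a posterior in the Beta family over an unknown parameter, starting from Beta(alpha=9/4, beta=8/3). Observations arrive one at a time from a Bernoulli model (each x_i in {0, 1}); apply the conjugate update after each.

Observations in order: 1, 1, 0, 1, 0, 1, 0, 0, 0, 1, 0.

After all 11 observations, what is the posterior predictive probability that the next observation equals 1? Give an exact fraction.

87/191

obs 1: x=1 → posterior Beta(13/4, 8/3)
obs 2: x=1 → posterior Beta(17/4, 8/3)
obs 3: x=0 → posterior Beta(17/4, 11/3)
obs 4: x=1 → posterior Beta(21/4, 11/3)
obs 5: x=0 → posterior Beta(21/4, 14/3)
obs 6: x=1 → posterior Beta(25/4, 14/3)
obs 7: x=0 → posterior Beta(25/4, 17/3)
obs 8: x=0 → posterior Beta(25/4, 20/3)
obs 9: x=0 → posterior Beta(25/4, 23/3)
obs 10: x=1 → posterior Beta(29/4, 23/3)
obs 11: x=0 → posterior Beta(29/4, 26/3)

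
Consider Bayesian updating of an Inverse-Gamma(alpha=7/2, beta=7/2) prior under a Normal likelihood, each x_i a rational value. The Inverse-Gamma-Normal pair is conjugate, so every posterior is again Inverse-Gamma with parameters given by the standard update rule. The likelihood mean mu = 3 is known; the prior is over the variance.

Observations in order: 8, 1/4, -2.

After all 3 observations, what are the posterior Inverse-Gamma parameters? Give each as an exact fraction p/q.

alpha=5, beta=1033/32

obs 1: x=8 → posterior Inverse-Gamma(4, 16)
obs 2: x=1/4 → posterior Inverse-Gamma(9/2, 633/32)
obs 3: x=-2 → posterior Inverse-Gamma(5, 1033/32)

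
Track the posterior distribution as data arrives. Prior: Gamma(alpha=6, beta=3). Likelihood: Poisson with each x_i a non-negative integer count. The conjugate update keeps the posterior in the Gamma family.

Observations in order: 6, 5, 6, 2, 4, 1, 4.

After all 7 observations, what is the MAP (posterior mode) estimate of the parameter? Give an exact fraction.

33/10

obs 1: x=6 → posterior Gamma(12, 4)
obs 2: x=5 → posterior Gamma(17, 5)
obs 3: x=6 → posterior Gamma(23, 6)
obs 4: x=2 → posterior Gamma(25, 7)
obs 5: x=4 → posterior Gamma(29, 8)
obs 6: x=1 → posterior Gamma(30, 9)
obs 7: x=4 → posterior Gamma(34, 10)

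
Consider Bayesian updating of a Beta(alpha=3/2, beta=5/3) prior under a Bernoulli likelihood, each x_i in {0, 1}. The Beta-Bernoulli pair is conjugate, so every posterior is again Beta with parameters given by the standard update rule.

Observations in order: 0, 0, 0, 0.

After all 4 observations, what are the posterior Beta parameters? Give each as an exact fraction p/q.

obs 1: x=0 → posterior Beta(3/2, 8/3)
obs 2: x=0 → posterior Beta(3/2, 11/3)
obs 3: x=0 → posterior Beta(3/2, 14/3)
obs 4: x=0 → posterior Beta(3/2, 17/3)

alpha=3/2, beta=17/3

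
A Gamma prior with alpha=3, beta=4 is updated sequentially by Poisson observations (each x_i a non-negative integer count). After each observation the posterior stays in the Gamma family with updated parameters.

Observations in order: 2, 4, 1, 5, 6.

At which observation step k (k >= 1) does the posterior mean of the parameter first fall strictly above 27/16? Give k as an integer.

obs 1: x=2 → posterior Gamma(5, 5)
obs 2: x=4 → posterior Gamma(9, 6)
obs 3: x=1 → posterior Gamma(10, 7)
obs 4: x=5 → posterior Gamma(15, 8)
obs 5: x=6 → posterior Gamma(21, 9)

k = 4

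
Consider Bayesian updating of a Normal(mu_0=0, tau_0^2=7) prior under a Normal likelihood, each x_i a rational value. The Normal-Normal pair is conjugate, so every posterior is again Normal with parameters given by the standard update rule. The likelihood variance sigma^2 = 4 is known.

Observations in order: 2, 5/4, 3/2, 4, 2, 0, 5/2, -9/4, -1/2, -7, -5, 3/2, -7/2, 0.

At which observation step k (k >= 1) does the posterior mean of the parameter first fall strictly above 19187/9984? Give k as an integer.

k = 5

obs 1: x=2 → posterior Normal(14/11, 28/11)
obs 2: x=5/4 → posterior Normal(91/72, 14/9)
obs 3: x=3/2 → posterior Normal(133/100, 28/25)
obs 4: x=4 → posterior Normal(245/128, 7/8)
obs 5: x=2 → posterior Normal(301/156, 28/39)
obs 6: x=0 → posterior Normal(301/184, 14/23)
obs 7: x=5/2 → posterior Normal(7/4, 28/53)
obs 8: x=-9/4 → posterior Normal(77/60, 7/15)
obs 9: x=-1/2 → posterior Normal(147/134, 28/67)
obs 10: x=-7 → posterior Normal(49/148, 14/37)
obs 11: x=-5 → posterior Normal(-7/54, 28/81)
obs 12: x=3/2 → posterior Normal(0, 7/22)
obs 13: x=-7/2 → posterior Normal(-49/190, 28/95)
obs 14: x=0 → posterior Normal(-49/204, 14/51)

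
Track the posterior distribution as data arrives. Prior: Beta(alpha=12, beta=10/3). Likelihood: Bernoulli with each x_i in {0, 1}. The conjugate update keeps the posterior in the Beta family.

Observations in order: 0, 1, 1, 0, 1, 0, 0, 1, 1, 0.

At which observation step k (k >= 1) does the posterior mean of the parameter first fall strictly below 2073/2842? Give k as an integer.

k = 4

obs 1: x=0 → posterior Beta(12, 13/3)
obs 2: x=1 → posterior Beta(13, 13/3)
obs 3: x=1 → posterior Beta(14, 13/3)
obs 4: x=0 → posterior Beta(14, 16/3)
obs 5: x=1 → posterior Beta(15, 16/3)
obs 6: x=0 → posterior Beta(15, 19/3)
obs 7: x=0 → posterior Beta(15, 22/3)
obs 8: x=1 → posterior Beta(16, 22/3)
obs 9: x=1 → posterior Beta(17, 22/3)
obs 10: x=0 → posterior Beta(17, 25/3)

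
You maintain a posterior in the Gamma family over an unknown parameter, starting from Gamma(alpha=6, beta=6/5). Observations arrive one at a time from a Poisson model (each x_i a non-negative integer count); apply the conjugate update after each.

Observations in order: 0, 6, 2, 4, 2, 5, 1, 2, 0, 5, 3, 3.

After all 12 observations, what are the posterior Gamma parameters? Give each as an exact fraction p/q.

obs 1: x=0 → posterior Gamma(6, 11/5)
obs 2: x=6 → posterior Gamma(12, 16/5)
obs 3: x=2 → posterior Gamma(14, 21/5)
obs 4: x=4 → posterior Gamma(18, 26/5)
obs 5: x=2 → posterior Gamma(20, 31/5)
obs 6: x=5 → posterior Gamma(25, 36/5)
obs 7: x=1 → posterior Gamma(26, 41/5)
obs 8: x=2 → posterior Gamma(28, 46/5)
obs 9: x=0 → posterior Gamma(28, 51/5)
obs 10: x=5 → posterior Gamma(33, 56/5)
obs 11: x=3 → posterior Gamma(36, 61/5)
obs 12: x=3 → posterior Gamma(39, 66/5)

alpha=39, beta=66/5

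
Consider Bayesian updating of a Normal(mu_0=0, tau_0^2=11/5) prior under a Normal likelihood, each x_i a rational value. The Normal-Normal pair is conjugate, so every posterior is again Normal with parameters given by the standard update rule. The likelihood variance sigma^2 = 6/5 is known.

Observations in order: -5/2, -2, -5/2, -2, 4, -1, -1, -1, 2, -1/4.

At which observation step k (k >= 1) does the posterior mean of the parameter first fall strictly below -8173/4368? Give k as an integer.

obs 1: x=-5/2 → posterior Normal(-55/34, 66/85)
obs 2: x=-2 → posterior Normal(-99/56, 33/70)
obs 3: x=-5/2 → posterior Normal(-77/39, 22/65)
obs 4: x=-2 → posterior Normal(-99/50, 33/125)
obs 5: x=4 → posterior Normal(-55/61, 66/305)
obs 6: x=-1 → posterior Normal(-11/12, 11/60)
obs 7: x=-1 → posterior Normal(-77/83, 66/415)
obs 8: x=-1 → posterior Normal(-44/47, 33/235)
obs 9: x=2 → posterior Normal(-22/35, 22/175)
obs 10: x=-1/4 → posterior Normal(-275/464, 33/290)

k = 3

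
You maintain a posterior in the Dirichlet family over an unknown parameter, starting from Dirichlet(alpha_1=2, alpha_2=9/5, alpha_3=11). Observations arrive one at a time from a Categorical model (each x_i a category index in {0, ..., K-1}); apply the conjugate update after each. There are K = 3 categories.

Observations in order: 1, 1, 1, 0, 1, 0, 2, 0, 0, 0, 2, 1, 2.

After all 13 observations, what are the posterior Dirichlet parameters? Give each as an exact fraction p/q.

alpha_1=7, alpha_2=34/5, alpha_3=14

obs 1: x=1 → posterior Dirichlet(2, 14/5, 11)
obs 2: x=1 → posterior Dirichlet(2, 19/5, 11)
obs 3: x=1 → posterior Dirichlet(2, 24/5, 11)
obs 4: x=0 → posterior Dirichlet(3, 24/5, 11)
obs 5: x=1 → posterior Dirichlet(3, 29/5, 11)
obs 6: x=0 → posterior Dirichlet(4, 29/5, 11)
obs 7: x=2 → posterior Dirichlet(4, 29/5, 12)
obs 8: x=0 → posterior Dirichlet(5, 29/5, 12)
obs 9: x=0 → posterior Dirichlet(6, 29/5, 12)
obs 10: x=0 → posterior Dirichlet(7, 29/5, 12)
obs 11: x=2 → posterior Dirichlet(7, 29/5, 13)
obs 12: x=1 → posterior Dirichlet(7, 34/5, 13)
obs 13: x=2 → posterior Dirichlet(7, 34/5, 14)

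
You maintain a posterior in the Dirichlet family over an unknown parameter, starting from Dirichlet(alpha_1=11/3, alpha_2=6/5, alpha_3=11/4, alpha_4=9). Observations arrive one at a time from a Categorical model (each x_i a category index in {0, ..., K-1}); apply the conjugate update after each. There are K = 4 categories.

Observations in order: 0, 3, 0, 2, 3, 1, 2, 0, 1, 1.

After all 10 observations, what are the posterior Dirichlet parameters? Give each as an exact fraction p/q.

obs 1: x=0 → posterior Dirichlet(14/3, 6/5, 11/4, 9)
obs 2: x=3 → posterior Dirichlet(14/3, 6/5, 11/4, 10)
obs 3: x=0 → posterior Dirichlet(17/3, 6/5, 11/4, 10)
obs 4: x=2 → posterior Dirichlet(17/3, 6/5, 15/4, 10)
obs 5: x=3 → posterior Dirichlet(17/3, 6/5, 15/4, 11)
obs 6: x=1 → posterior Dirichlet(17/3, 11/5, 15/4, 11)
obs 7: x=2 → posterior Dirichlet(17/3, 11/5, 19/4, 11)
obs 8: x=0 → posterior Dirichlet(20/3, 11/5, 19/4, 11)
obs 9: x=1 → posterior Dirichlet(20/3, 16/5, 19/4, 11)
obs 10: x=1 → posterior Dirichlet(20/3, 21/5, 19/4, 11)

alpha_1=20/3, alpha_2=21/5, alpha_3=19/4, alpha_4=11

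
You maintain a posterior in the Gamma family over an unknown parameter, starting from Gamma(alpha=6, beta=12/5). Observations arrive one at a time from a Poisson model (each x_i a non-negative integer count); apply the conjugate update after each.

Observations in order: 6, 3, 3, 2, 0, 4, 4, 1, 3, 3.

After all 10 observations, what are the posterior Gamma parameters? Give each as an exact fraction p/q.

obs 1: x=6 → posterior Gamma(12, 17/5)
obs 2: x=3 → posterior Gamma(15, 22/5)
obs 3: x=3 → posterior Gamma(18, 27/5)
obs 4: x=2 → posterior Gamma(20, 32/5)
obs 5: x=0 → posterior Gamma(20, 37/5)
obs 6: x=4 → posterior Gamma(24, 42/5)
obs 7: x=4 → posterior Gamma(28, 47/5)
obs 8: x=1 → posterior Gamma(29, 52/5)
obs 9: x=3 → posterior Gamma(32, 57/5)
obs 10: x=3 → posterior Gamma(35, 62/5)

alpha=35, beta=62/5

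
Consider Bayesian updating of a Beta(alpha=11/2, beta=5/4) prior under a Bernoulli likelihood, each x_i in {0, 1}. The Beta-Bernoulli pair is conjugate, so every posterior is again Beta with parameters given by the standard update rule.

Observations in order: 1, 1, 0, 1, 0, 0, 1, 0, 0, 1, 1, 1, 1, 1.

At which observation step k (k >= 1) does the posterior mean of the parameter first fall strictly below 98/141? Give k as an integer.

k = 6

obs 1: x=1 → posterior Beta(13/2, 5/4)
obs 2: x=1 → posterior Beta(15/2, 5/4)
obs 3: x=0 → posterior Beta(15/2, 9/4)
obs 4: x=1 → posterior Beta(17/2, 9/4)
obs 5: x=0 → posterior Beta(17/2, 13/4)
obs 6: x=0 → posterior Beta(17/2, 17/4)
obs 7: x=1 → posterior Beta(19/2, 17/4)
obs 8: x=0 → posterior Beta(19/2, 21/4)
obs 9: x=0 → posterior Beta(19/2, 25/4)
obs 10: x=1 → posterior Beta(21/2, 25/4)
obs 11: x=1 → posterior Beta(23/2, 25/4)
obs 12: x=1 → posterior Beta(25/2, 25/4)
obs 13: x=1 → posterior Beta(27/2, 25/4)
obs 14: x=1 → posterior Beta(29/2, 25/4)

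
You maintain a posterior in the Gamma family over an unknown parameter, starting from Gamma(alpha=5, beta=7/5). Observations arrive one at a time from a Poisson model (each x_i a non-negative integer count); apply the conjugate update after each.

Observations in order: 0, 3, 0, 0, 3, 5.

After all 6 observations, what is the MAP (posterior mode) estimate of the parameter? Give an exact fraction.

75/37

obs 1: x=0 → posterior Gamma(5, 12/5)
obs 2: x=3 → posterior Gamma(8, 17/5)
obs 3: x=0 → posterior Gamma(8, 22/5)
obs 4: x=0 → posterior Gamma(8, 27/5)
obs 5: x=3 → posterior Gamma(11, 32/5)
obs 6: x=5 → posterior Gamma(16, 37/5)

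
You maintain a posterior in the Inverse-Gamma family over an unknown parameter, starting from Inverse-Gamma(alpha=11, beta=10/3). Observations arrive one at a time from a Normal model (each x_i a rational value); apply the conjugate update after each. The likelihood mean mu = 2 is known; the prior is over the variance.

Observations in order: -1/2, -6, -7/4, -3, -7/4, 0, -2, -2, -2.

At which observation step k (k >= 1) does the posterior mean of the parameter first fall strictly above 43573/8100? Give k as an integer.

obs 1: x=-1/2 → posterior Inverse-Gamma(23/2, 155/24)
obs 2: x=-6 → posterior Inverse-Gamma(12, 923/24)
obs 3: x=-7/4 → posterior Inverse-Gamma(25/2, 4367/96)
obs 4: x=-3 → posterior Inverse-Gamma(13, 5567/96)
obs 5: x=-7/4 → posterior Inverse-Gamma(27/2, 3121/48)
obs 6: x=0 → posterior Inverse-Gamma(14, 3217/48)
obs 7: x=-2 → posterior Inverse-Gamma(29/2, 3601/48)
obs 8: x=-2 → posterior Inverse-Gamma(15, 3985/48)
obs 9: x=-2 → posterior Inverse-Gamma(31/2, 4369/48)

k = 7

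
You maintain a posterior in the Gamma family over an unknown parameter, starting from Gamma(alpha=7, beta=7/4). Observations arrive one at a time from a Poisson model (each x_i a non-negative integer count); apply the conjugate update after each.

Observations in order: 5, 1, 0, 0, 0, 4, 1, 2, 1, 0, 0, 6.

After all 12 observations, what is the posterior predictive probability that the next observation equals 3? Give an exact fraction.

obs 1: x=5 → posterior Gamma(12, 11/4)
obs 2: x=1 → posterior Gamma(13, 15/4)
obs 3: x=0 → posterior Gamma(13, 19/4)
obs 4: x=0 → posterior Gamma(13, 23/4)
obs 5: x=0 → posterior Gamma(13, 27/4)
obs 6: x=4 → posterior Gamma(17, 31/4)
obs 7: x=1 → posterior Gamma(18, 35/4)
obs 8: x=2 → posterior Gamma(20, 39/4)
obs 9: x=1 → posterior Gamma(21, 43/4)
obs 10: x=0 → posterior Gamma(21, 47/4)
obs 11: x=0 → posterior Gamma(21, 51/4)
obs 12: x=6 → posterior Gamma(27, 55/4)

22842368495817539959546363923851966857910156250000000/133524312114275664899926313757566191470823300027804201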